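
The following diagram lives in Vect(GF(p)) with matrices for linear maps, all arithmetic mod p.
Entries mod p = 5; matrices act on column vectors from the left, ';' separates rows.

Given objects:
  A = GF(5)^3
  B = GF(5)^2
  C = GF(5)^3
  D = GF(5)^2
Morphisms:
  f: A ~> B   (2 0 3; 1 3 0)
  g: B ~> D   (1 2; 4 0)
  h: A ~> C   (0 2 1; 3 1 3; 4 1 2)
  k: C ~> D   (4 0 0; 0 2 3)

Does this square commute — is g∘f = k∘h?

Answer: DOES NOT COMMUTE

Trace:
1) trace f;g:
  e0=[1,0,0] f~>[2,1] g~>[4,3]
  e1=[0,1,0] f~>[0,3] g~>[1,0]
  e2=[0,0,1] f~>[3,0] g~>[3,2]
  composite₁ = (4 1 3; 3 0 2)
2) trace h;k:
  e0=[1,0,0] h~>[0,3,4] k~>[0,3]
  e1=[0,1,0] h~>[2,1,1] k~>[3,0]
  e2=[0,0,1] h~>[1,3,2] k~>[4,2]
  composite₂ = (0 3 4; 3 0 2)
Equal? differ; not commutative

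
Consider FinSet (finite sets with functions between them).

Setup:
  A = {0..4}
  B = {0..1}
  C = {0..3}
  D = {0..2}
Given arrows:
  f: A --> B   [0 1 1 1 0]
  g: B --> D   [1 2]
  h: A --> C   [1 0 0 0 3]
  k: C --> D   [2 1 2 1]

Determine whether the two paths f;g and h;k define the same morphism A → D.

Along f;g (path 1):
  0 f-->0 g-->1
  1 f-->1 g-->2
  2 f-->1 g-->2
  3 f-->1 g-->2
  4 f-->0 g-->1
  composite₁ = [1 2 2 2 1]
Along h;k (path 2):
  0 h-->1 k-->1
  1 h-->0 k-->2
  2 h-->0 k-->2
  3 h-->0 k-->2
  4 h-->3 k-->1
  composite₂ = [1 2 2 2 1]
Equal? same morphism ✓

Answer: COMMUTES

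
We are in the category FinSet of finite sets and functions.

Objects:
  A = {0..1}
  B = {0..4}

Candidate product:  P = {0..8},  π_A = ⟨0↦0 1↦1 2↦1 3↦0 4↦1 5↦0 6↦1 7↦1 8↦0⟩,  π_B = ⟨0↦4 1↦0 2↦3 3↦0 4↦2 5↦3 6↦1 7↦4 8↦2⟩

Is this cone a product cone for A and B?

Answer: NOT A VALID PRODUCT — |P|=9 ≠ |A|·|B|=10

Work:
|A|·|B| = 2·5 = 10;  |P| = 9
  → cardinalities differ; no bijection possible.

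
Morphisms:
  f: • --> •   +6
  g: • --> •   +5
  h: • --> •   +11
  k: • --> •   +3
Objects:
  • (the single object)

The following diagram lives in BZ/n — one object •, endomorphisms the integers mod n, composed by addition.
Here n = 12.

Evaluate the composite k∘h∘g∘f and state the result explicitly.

Answer: +1

Trace:
  0 +6≡6 +5≡11 +11≡10 +3≡1  (mod 12)
⟦path⟧: +1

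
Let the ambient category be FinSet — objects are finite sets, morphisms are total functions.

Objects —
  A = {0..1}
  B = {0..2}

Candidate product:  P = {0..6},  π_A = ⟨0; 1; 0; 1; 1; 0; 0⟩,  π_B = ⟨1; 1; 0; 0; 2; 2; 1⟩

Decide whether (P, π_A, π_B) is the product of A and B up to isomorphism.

Answer: NOT A VALID PRODUCT — |P|=7 ≠ |A|·|B|=6

Work:
|A|·|B| = 2·3 = 6;  |P| = 7
  → cardinalities differ; no bijection possible.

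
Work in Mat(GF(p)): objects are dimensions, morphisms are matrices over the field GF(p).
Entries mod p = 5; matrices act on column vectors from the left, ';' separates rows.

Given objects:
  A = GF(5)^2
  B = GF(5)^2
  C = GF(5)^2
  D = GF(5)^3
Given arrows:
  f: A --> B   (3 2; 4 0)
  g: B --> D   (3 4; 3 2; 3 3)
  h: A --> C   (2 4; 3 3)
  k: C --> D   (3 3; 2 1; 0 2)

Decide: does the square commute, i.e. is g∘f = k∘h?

Answer: COMMUTES

Work:
Along f;g (path 1):
  e0=(1,0) f-->(3,4) g-->(0,2,1)
  e1=(0,1) f-->(2,0) g-->(1,1,1)
  ⟦path⟧₁ = (0 1; 2 1; 1 1)
Along h;k (path 2):
  e0=(1,0) h-->(2,3) k-->(0,2,1)
  e1=(0,1) h-->(4,3) k-->(1,1,1)
  ⟦path⟧₂ = (0 1; 2 1; 1 1)
Equal? same morphism ✓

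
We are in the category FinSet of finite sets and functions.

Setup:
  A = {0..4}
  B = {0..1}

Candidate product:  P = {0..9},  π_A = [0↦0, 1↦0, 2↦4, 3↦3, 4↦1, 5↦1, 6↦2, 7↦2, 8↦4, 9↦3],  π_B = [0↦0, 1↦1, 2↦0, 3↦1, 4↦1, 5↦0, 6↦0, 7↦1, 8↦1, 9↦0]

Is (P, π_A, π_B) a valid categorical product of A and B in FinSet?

Answer: VALID PRODUCT

Derivation:
|A|·|B| = 5·2 = 10;  |P| = 10
Check the pairing map k ↦ (π_A(k), π_B(k)):
  0 ↦ (0,0)
  1 ↦ (0,1)
  2 ↦ (4,0)
  3 ↦ (3,1)
  4 ↦ (1,1)
  5 ↦ (1,0)
  6 ↦ (2,0)
  7 ↦ (2,1)
  8 ↦ (4,1)
  9 ↦ (3,0)
distinct pairs in image: 10 / 10 needed
  → bijection onto A×B; projections well-typed.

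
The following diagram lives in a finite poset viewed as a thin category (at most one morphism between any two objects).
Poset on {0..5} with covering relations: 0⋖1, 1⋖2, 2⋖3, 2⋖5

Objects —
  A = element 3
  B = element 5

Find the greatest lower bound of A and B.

{x : x<=A ∧ x<=B} = {0,1,2}  (A=3, B=5)
  0 <= 2
  1 <= 2
  2 <= 2
glb = 2

Answer: A∧B = 2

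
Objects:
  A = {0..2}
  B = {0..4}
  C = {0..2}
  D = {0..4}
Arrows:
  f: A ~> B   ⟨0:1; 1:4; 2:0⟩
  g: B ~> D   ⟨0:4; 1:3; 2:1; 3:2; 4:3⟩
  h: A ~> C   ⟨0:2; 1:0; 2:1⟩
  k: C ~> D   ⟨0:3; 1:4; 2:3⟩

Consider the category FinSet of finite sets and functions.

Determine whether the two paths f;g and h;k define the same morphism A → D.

Path 1 = f;g:
  0 f~>1 g~>3
  1 f~>4 g~>3
  2 f~>0 g~>4
  ⟦path⟧₁ = ⟨0:3; 1:3; 2:4⟩
Path 2 = h;k:
  0 h~>2 k~>3
  1 h~>0 k~>3
  2 h~>1 k~>4
  ⟦path⟧₂ = ⟨0:3; 1:3; 2:4⟩
Equal? same morphism ✓

Answer: COMMUTES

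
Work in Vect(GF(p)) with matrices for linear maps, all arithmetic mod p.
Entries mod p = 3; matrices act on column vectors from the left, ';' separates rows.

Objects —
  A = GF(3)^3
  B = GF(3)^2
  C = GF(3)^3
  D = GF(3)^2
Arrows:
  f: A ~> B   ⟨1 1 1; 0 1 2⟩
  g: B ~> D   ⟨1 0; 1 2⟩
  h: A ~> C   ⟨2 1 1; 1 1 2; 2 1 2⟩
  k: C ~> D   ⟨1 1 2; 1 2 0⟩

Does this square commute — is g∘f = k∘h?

Answer: COMMUTES

Derivation:
Path 1 = f;g:
  e0=(1,0,0) f~>(1,0) g~>(1,1)
  e1=(0,1,0) f~>(1,1) g~>(1,0)
  e2=(0,0,1) f~>(1,2) g~>(1,2)
  result₁ = ⟨1 1 1; 1 0 2⟩
Path 2 = h;k:
  e0=(1,0,0) h~>(2,1,2) k~>(1,1)
  e1=(0,1,0) h~>(1,1,1) k~>(1,0)
  e2=(0,0,1) h~>(1,2,2) k~>(1,2)
  result₂ = ⟨1 1 1; 1 0 2⟩
Equal? YES — commutes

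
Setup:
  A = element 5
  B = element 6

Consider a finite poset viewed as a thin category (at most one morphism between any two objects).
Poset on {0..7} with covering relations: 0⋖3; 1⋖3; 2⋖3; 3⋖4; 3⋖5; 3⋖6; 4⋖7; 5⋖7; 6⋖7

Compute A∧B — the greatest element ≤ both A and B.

Answer: A∧B = 3

Work:
{x : x⊑A ∧ x⊑B} = {0,1,2,3}  (A=5, B=6)
  0 ⊑ 3
  1 ⊑ 3
  2 ⊑ 3
  3 ⊑ 3
glb = 3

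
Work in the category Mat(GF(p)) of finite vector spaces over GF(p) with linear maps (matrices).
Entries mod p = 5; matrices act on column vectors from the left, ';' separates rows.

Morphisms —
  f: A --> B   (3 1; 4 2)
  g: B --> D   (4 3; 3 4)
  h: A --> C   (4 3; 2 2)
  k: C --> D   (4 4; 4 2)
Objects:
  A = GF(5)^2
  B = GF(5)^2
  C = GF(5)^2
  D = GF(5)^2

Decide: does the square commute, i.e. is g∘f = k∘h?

Along f;g (path 1):
  e0=[1,0] f-->[3,4] g-->[4,0]
  e1=[0,1] f-->[1,2] g-->[0,1]
  composite₁ = (4 0; 0 1)
Along h;k (path 2):
  e0=[1,0] h-->[4,2] k-->[4,0]
  e1=[0,1] h-->[3,2] k-->[0,1]
  composite₂ = (4 0; 0 1)
Equal? YES — commutes

Answer: COMMUTES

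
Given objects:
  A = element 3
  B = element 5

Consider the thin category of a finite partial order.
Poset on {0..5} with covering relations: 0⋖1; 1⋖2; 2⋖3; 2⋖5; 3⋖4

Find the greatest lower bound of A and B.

Lower bounds of A=3 and B=5: {0,1,2}
  0 ≤ 2
  1 ≤ 2
  2 ≤ 2
glb = 2

Answer: A∧B = 2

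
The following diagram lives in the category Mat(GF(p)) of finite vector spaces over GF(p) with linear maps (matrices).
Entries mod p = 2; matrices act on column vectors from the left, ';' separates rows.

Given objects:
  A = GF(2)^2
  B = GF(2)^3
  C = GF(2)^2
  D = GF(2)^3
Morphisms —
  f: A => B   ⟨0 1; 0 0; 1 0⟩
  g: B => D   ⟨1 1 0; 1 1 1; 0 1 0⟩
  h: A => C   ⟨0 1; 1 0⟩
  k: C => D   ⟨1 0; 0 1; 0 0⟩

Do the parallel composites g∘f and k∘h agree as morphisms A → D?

1) trace f;g:
  e0=(1,0) f=>(0,0,1) g=>(0,1,0)
  e1=(0,1) f=>(1,0,0) g=>(1,1,0)
  composite₁ = ⟨0 1; 1 1; 0 0⟩
2) trace h;k:
  e0=(1,0) h=>(0,1) k=>(0,1,0)
  e1=(0,1) h=>(1,0) k=>(1,0,0)
  composite₂ = ⟨0 1; 1 0; 0 0⟩
Equal? differ; not commutative

Answer: DOES NOT COMMUTE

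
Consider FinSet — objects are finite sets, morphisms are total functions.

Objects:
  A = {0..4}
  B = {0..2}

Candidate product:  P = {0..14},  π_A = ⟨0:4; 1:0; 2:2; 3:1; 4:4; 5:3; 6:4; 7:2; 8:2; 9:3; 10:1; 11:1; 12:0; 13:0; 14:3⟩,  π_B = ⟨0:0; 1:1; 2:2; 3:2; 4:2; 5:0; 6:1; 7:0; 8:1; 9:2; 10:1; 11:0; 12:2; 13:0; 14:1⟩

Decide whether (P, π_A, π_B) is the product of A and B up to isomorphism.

|A|·|B| = 5·3 = 15;  |P| = 15
Check the pairing map k ↦ (π_A(k), π_B(k)):
  0 : (4,0)
  1 : (0,1)
  2 : (2,2)
  3 : (1,2)
  4 : (4,2)
  5 : (3,0)
  6 : (4,1)
  7 : (2,0)
  8 : (2,1)
  9 : (3,2)
  10 : (1,1)
  11 : (1,0)
  12 : (0,2)
  13 : (0,0)
  14 : (3,1)
distinct pairs in image: 15 / 15 needed
  → bijection onto A×B; projections well-typed.

Answer: VALID PRODUCT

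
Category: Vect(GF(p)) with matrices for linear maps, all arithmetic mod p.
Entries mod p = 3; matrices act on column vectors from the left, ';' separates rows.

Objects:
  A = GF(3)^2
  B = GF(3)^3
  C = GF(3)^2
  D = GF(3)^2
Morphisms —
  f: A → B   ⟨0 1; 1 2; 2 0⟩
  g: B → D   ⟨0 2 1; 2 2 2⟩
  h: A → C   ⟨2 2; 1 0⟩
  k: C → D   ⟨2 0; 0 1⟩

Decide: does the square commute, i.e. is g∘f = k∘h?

Path 1 = f;g:
  e0=⟨1,0⟩ f→⟨0,1,2⟩ g→⟨1,0⟩
  e1=⟨0,1⟩ f→⟨1,2,0⟩ g→⟨1,0⟩
  composite₁ = ⟨1 1; 0 0⟩
Path 2 = h;k:
  e0=⟨1,0⟩ h→⟨2,1⟩ k→⟨1,1⟩
  e1=⟨0,1⟩ h→⟨2,0⟩ k→⟨1,0⟩
  composite₂ = ⟨1 1; 1 0⟩
Equal? distinct morphisms ✗

Answer: DOES NOT COMMUTE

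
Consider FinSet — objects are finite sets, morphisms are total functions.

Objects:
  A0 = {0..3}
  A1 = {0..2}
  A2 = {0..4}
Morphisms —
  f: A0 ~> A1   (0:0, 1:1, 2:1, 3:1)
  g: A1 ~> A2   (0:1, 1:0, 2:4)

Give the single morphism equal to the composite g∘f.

  0 f~>0 g~>1
  1 f~>1 g~>0
  2 f~>1 g~>0
  3 f~>1 g~>0
composite: (0:1, 1:0, 2:0, 3:0)

Answer: (0:1, 1:0, 2:0, 3:0)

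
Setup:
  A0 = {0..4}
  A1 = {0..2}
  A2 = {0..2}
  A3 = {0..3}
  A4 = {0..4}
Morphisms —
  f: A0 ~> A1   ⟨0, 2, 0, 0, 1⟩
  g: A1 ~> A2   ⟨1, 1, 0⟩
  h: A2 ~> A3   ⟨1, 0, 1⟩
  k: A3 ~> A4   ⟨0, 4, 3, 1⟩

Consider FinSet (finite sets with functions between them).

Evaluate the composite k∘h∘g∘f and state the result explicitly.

Answer: ⟨0, 4, 0, 0, 0⟩

Work:
  0 f~>0 g~>1 h~>0 k~>0
  1 f~>2 g~>0 h~>1 k~>4
  2 f~>0 g~>1 h~>0 k~>0
  3 f~>0 g~>1 h~>0 k~>0
  4 f~>1 g~>1 h~>0 k~>0
⟦path⟧: ⟨0, 4, 0, 0, 0⟩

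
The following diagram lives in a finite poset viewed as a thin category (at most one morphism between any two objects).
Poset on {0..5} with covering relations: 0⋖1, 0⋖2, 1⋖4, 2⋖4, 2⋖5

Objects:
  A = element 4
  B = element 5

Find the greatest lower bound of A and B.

Answer: A∧B = 2

Work:
{x : x⊑A ∧ x⊑B} = {0,2}  (A=4, B=5)
  0 ⊑ 2
  2 ⊑ 2
glb = 2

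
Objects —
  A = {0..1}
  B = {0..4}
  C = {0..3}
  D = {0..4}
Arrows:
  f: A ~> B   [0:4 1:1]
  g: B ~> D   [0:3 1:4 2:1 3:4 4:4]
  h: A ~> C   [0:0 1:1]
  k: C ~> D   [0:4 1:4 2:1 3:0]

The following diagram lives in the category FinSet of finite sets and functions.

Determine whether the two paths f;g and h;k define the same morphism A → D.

Answer: COMMUTES

Work:
Path 1 = f;g:
  0 f~>4 g~>4
  1 f~>1 g~>4
  composite₁ = [0:4 1:4]
Path 2 = h;k:
  0 h~>0 k~>4
  1 h~>1 k~>4
  composite₂ = [0:4 1:4]
Equal? same morphism ✓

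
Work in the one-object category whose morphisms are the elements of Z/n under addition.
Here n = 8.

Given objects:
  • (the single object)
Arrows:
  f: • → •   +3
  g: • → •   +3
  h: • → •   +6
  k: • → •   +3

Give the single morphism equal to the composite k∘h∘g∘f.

  0 +3≡3 +3≡6 +6≡4 +3≡7  (mod 8)
composite: +7

Answer: +7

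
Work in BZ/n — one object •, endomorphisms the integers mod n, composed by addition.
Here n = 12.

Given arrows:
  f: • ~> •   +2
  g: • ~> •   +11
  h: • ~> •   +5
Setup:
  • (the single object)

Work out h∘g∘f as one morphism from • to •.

Answer: +6

Derivation:
  0 +2≡2 +11≡1 +5≡6  (mod 12)
composite: +6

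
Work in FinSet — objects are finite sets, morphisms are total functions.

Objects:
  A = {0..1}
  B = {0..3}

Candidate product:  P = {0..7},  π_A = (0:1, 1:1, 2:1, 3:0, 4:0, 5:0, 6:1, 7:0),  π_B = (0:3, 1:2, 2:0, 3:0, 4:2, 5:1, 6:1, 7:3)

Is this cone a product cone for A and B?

Answer: VALID PRODUCT

Derivation:
|A|·|B| = 2·4 = 8;  |P| = 8
Check the pairing map k ↦ (π_A(k), π_B(k)):
  0 : (1,3)
  1 : (1,2)
  2 : (1,0)
  3 : (0,0)
  4 : (0,2)
  5 : (0,1)
  6 : (1,1)
  7 : (0,3)
distinct pairs in image: 8 / 8 needed
  → bijection onto A×B; projections well-typed.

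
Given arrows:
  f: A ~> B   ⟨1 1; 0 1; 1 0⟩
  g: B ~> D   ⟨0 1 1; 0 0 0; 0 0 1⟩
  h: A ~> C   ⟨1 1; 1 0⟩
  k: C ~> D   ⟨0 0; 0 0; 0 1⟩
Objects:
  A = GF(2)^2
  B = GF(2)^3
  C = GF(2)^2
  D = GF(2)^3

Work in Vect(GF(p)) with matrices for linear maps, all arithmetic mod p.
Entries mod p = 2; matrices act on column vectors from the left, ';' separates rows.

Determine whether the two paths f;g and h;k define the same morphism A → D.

Along f;g (path 1):
  e0=[1,0] f~>[1,0,1] g~>[1,0,1]
  e1=[0,1] f~>[1,1,0] g~>[1,0,0]
  composite₁ = ⟨1 1; 0 0; 1 0⟩
Along h;k (path 2):
  e0=[1,0] h~>[1,1] k~>[0,0,1]
  e1=[0,1] h~>[1,0] k~>[0,0,0]
  composite₂ = ⟨0 0; 0 0; 1 0⟩
Equal? NO — does not commute

Answer: DOES NOT COMMUTE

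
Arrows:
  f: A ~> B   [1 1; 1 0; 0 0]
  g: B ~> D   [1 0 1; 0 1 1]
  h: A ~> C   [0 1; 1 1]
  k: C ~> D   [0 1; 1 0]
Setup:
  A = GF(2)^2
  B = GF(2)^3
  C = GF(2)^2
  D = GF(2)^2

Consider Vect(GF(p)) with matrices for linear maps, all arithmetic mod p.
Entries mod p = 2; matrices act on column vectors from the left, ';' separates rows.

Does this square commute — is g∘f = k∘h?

Answer: DOES NOT COMMUTE

Derivation:
1) trace f;g:
  e0=⟨1,0⟩ f~>⟨1,1,0⟩ g~>⟨1,1⟩
  e1=⟨0,1⟩ f~>⟨1,0,0⟩ g~>⟨1,0⟩
  composite₁ = [1 1; 1 0]
2) trace h;k:
  e0=⟨1,0⟩ h~>⟨0,1⟩ k~>⟨1,0⟩
  e1=⟨0,1⟩ h~>⟨1,1⟩ k~>⟨1,1⟩
  composite₂ = [1 1; 0 1]
Equal? differ; not commutative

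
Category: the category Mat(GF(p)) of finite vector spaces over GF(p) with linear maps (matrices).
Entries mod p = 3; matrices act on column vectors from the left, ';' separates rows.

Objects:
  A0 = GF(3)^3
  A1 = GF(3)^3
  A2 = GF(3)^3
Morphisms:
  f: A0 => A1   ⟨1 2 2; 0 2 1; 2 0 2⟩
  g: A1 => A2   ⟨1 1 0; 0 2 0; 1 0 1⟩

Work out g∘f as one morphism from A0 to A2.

Answer: ⟨1 1 0; 0 1 2; 0 2 1⟩

Work:
  e0=[1,0,0] f=>[1,0,2] g=>[1,0,0]
  e1=[0,1,0] f=>[2,2,0] g=>[1,1,2]
  e2=[0,0,1] f=>[2,1,2] g=>[0,2,1]
composite: ⟨1 1 0; 0 1 2; 0 2 1⟩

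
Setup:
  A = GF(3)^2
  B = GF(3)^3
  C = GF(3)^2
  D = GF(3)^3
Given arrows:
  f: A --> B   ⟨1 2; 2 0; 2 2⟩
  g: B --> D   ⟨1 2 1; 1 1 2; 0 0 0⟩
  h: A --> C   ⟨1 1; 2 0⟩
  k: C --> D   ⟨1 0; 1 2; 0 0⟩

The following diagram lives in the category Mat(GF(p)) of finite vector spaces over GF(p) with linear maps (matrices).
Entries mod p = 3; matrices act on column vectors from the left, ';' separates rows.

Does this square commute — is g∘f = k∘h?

Path 1 = f;g:
  e0=⟨1,0⟩ f-->⟨1,2,2⟩ g-->⟨1,1,0⟩
  e1=⟨0,1⟩ f-->⟨2,0,2⟩ g-->⟨1,0,0⟩
  ⟦path⟧₁ = ⟨1 1; 1 0; 0 0⟩
Path 2 = h;k:
  e0=⟨1,0⟩ h-->⟨1,2⟩ k-->⟨1,2,0⟩
  e1=⟨0,1⟩ h-->⟨1,0⟩ k-->⟨1,1,0⟩
  ⟦path⟧₂ = ⟨1 1; 2 1; 0 0⟩
Equal? differ; not commutative

Answer: DOES NOT COMMUTE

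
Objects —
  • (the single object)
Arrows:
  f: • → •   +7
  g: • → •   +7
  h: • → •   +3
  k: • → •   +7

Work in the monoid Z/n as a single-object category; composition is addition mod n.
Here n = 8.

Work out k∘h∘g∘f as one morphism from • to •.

Answer: +0

Trace:
  0 +7≡7 +7≡6 +3≡1 +7≡0  (mod 8)
result: +0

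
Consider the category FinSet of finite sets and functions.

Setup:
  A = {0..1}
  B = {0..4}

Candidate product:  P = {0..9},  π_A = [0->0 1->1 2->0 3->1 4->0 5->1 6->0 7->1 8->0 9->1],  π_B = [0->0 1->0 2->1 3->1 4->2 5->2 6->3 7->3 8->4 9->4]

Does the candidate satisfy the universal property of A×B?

Answer: VALID PRODUCT

Work:
|A|·|B| = 2·5 = 10;  |P| = 10
Check the pairing map k ↦ (π_A(k), π_B(k)):
  0 -> (0,0)
  1 -> (1,0)
  2 -> (0,1)
  3 -> (1,1)
  4 -> (0,2)
  5 -> (1,2)
  6 -> (0,3)
  7 -> (1,3)
  8 -> (0,4)
  9 -> (1,4)
distinct pairs in image: 10 / 10 needed
  → bijection onto A×B; projections well-typed.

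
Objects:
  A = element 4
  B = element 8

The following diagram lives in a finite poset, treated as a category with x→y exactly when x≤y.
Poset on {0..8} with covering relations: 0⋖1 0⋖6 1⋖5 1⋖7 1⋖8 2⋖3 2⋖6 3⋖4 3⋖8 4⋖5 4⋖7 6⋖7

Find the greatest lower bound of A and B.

Common predecessors of 4,8: {2,3}
  2 ⊑ 3
  3 ⊑ 3
glb = 3

Answer: A∧B = 3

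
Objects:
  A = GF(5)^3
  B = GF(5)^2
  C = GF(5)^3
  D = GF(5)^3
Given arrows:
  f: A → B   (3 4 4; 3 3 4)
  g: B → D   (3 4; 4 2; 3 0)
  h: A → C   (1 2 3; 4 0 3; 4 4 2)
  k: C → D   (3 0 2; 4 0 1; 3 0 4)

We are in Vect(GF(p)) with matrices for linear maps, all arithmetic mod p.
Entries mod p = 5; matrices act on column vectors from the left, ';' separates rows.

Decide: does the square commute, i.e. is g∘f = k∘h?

Along f;g (path 1):
  e0=(1,0,0) f→(3,3) g→(1,3,4)
  e1=(0,1,0) f→(4,3) g→(4,2,2)
  e2=(0,0,1) f→(4,4) g→(3,4,2)
  result₁ = (1 4 3; 3 2 4; 4 2 2)
Along h;k (path 2):
  e0=(1,0,0) h→(1,4,4) k→(1,3,4)
  e1=(0,1,0) h→(2,0,4) k→(4,2,2)
  e2=(0,0,1) h→(3,3,2) k→(3,4,2)
  result₂ = (1 4 3; 3 2 4; 4 2 2)
Equal? equal; square commutes

Answer: COMMUTES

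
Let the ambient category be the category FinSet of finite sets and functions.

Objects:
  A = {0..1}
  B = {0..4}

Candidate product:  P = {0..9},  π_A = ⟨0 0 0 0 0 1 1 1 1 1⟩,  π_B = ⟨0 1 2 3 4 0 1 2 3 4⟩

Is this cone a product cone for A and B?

|A|·|B| = 2·5 = 10;  |P| = 10
Check the pairing map k ↦ (π_A(k), π_B(k)):
  0 -> (0,0)
  1 -> (0,1)
  2 -> (0,2)
  3 -> (0,3)
  4 -> (0,4)
  5 -> (1,0)
  6 -> (1,1)
  7 -> (1,2)
  8 -> (1,3)
  9 -> (1,4)
distinct pairs in image: 10 / 10 needed
  → bijection onto A×B; projections well-typed.

Answer: VALID PRODUCT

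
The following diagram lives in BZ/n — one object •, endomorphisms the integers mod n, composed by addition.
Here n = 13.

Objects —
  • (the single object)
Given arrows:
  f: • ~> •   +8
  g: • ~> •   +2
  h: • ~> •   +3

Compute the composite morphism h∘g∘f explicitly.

  0 +8≡8 +2≡10 +3≡0  (mod 13)
result: +0

Answer: +0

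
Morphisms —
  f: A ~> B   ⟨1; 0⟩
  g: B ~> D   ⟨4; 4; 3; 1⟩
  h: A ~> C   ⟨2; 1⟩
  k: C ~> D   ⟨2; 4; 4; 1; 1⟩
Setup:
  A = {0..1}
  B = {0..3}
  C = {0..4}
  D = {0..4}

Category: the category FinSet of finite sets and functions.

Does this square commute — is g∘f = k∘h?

Answer: COMMUTES

Derivation:
1) trace f;g:
  0 f~>1 g~>4
  1 f~>0 g~>4
  result₁ = ⟨4; 4⟩
2) trace h;k:
  0 h~>2 k~>4
  1 h~>1 k~>4
  result₂ = ⟨4; 4⟩
Equal? YES — commutes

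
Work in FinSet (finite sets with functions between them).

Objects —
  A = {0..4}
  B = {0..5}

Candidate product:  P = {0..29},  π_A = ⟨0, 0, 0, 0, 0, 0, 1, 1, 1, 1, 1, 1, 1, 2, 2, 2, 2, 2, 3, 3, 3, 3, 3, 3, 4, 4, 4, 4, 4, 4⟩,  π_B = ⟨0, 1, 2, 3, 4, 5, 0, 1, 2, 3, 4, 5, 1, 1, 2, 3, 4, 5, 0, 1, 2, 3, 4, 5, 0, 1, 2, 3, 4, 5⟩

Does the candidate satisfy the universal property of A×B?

Answer: NOT A VALID PRODUCT — duplicate pair at indices 7,12

Derivation:
|A|·|B| = 5·6 = 30;  |P| = 30
Check the pairing map k ↦ (π_A(k), π_B(k)):
  0 : (0,0)
  1 : (0,1)
  2 : (0,2)
  3 : (0,3)
  4 : (0,4)
  5 : (0,5)
  6 : (1,0)
  7 : (1,1)
  8 : (1,2)
  9 : (1,3)
  10 : (1,4)
  11 : (1,5)
  12 : (1,1)  ✗ repeats pair of k=7
  13 : (2,1)
  14 : (2,2)
  15 : (2,3)
  16 : (2,4)
  17 : (2,5)
  18 : (3,0)
  19 : (3,1)
  20 : (3,2)
  21 : (3,3)
  22 : (3,4)
  23 : (3,5)
  24 : (4,0)
  25 : (4,1)
  26 : (4,2)
  27 : (4,3)
  28 : (4,4)
  29 : (4,5)
distinct pairs in image: 29 / 30 needed
  → (1,1) hit at k=7 and k=12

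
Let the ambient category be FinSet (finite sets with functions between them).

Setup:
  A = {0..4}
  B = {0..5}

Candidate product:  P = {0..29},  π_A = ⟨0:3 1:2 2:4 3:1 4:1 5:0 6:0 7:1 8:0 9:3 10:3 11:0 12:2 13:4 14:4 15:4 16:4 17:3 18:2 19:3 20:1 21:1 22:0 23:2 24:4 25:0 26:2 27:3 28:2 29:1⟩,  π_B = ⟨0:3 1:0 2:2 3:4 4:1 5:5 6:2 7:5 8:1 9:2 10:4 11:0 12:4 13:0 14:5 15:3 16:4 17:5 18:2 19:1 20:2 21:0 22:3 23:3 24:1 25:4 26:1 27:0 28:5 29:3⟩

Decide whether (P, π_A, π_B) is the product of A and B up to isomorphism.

|A|·|B| = 5·6 = 30;  |P| = 30
Check the pairing map k ↦ (π_A(k), π_B(k)):
  0 : (3,3)
  1 : (2,0)
  2 : (4,2)
  3 : (1,4)
  4 : (1,1)
  5 : (0,5)
  6 : (0,2)
  7 : (1,5)
  8 : (0,1)
  9 : (3,2)
  10 : (3,4)
  11 : (0,0)
  12 : (2,4)
  13 : (4,0)
  14 : (4,5)
  15 : (4,3)
  16 : (4,4)
  17 : (3,5)
  18 : (2,2)
  19 : (3,1)
  20 : (1,2)
  21 : (1,0)
  22 : (0,3)
  23 : (2,3)
  24 : (4,1)
  25 : (0,4)
  26 : (2,1)
  27 : (3,0)
  28 : (2,5)
  29 : (1,3)
distinct pairs in image: 30 / 30 needed
  → bijection onto A×B; projections well-typed.

Answer: VALID PRODUCT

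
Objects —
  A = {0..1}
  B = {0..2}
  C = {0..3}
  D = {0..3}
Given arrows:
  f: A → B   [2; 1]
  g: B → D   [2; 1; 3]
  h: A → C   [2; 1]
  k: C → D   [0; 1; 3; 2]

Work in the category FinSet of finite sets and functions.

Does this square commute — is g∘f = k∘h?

Answer: COMMUTES

Work:
1) trace f;g:
  0 f→2 g→3
  1 f→1 g→1
  result₁ = [3; 1]
2) trace h;k:
  0 h→2 k→3
  1 h→1 k→1
  result₂ = [3; 1]
Equal? YES — commutes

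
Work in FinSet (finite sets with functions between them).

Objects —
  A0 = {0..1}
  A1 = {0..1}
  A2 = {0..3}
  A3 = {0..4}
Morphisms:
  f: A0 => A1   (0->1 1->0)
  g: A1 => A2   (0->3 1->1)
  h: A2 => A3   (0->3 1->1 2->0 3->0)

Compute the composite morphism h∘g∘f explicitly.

  0 f=>1 g=>1 h=>1
  1 f=>0 g=>3 h=>0
result: (0->1 1->0)

Answer: (0->1 1->0)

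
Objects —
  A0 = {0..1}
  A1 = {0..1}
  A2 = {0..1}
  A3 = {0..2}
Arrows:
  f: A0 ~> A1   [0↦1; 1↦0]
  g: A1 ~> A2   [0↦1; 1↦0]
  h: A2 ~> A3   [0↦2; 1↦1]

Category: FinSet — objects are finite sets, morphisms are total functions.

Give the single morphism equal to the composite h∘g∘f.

  0 f~>1 g~>0 h~>2
  1 f~>0 g~>1 h~>1
⟦path⟧: [0↦2; 1↦1]

Answer: [0↦2; 1↦1]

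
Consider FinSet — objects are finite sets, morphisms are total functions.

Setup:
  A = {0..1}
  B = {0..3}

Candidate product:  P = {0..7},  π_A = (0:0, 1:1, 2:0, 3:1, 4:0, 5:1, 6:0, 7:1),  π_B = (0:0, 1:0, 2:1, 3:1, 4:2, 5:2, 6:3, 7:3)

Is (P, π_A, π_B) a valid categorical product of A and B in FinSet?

Answer: VALID PRODUCT

Work:
|A|·|B| = 2·4 = 8;  |P| = 8
Check the pairing map k ↦ (π_A(k), π_B(k)):
  0 : (0,0)
  1 : (1,0)
  2 : (0,1)
  3 : (1,1)
  4 : (0,2)
  5 : (1,2)
  6 : (0,3)
  7 : (1,3)
distinct pairs in image: 8 / 8 needed
  → bijection onto A×B; projections well-typed.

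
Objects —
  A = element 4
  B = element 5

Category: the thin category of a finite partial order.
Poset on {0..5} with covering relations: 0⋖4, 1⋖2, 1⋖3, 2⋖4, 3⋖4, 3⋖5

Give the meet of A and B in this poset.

Lower bounds of A=4 and B=5: {1,3}
  1 <= 3
  3 <= 3
glb = 3

Answer: A∧B = 3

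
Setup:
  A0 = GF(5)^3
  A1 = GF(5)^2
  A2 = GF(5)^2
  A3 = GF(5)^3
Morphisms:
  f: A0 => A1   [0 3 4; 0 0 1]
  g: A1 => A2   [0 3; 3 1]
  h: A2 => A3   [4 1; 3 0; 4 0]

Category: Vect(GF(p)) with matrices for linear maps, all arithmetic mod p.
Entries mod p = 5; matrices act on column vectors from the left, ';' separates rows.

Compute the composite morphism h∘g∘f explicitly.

  e0=(1,0,0) f=>(0,0) g=>(0,0) h=>(0,0,0)
  e1=(0,1,0) f=>(3,0) g=>(0,4) h=>(4,0,0)
  e2=(0,0,1) f=>(4,1) g=>(3,3) h=>(0,4,2)
⟦path⟧: [0 4 0; 0 0 4; 0 0 2]

Answer: [0 4 0; 0 0 4; 0 0 2]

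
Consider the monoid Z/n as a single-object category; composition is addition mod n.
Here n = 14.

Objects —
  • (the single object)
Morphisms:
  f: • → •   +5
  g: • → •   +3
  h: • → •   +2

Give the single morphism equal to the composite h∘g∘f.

Answer: +10

Derivation:
  0 +5≡5 +3≡8 +2≡10  (mod 14)
⟦path⟧: +10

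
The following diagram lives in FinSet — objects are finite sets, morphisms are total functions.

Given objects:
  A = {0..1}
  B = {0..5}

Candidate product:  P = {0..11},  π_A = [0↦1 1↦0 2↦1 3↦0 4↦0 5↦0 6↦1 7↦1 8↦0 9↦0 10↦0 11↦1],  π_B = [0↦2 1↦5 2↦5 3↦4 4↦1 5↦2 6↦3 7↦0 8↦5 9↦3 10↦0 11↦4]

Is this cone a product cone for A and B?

Answer: NOT A VALID PRODUCT — duplicate pair at indices 8,1

Work:
|A|·|B| = 2·6 = 12;  |P| = 12
Check the pairing map k ↦ (π_A(k), π_B(k)):
  0 ↦ (1,2)
  1 ↦ (0,5)
  2 ↦ (1,5)
  3 ↦ (0,4)
  4 ↦ (0,1)
  5 ↦ (0,2)
  6 ↦ (1,3)
  7 ↦ (1,0)
  8 ↦ (0,5)  ✗ repeats pair of k=1
  9 ↦ (0,3)
  10 ↦ (0,0)
  11 ↦ (1,4)
distinct pairs in image: 11 / 12 needed
  → (0,5) hit at k=1 and k=8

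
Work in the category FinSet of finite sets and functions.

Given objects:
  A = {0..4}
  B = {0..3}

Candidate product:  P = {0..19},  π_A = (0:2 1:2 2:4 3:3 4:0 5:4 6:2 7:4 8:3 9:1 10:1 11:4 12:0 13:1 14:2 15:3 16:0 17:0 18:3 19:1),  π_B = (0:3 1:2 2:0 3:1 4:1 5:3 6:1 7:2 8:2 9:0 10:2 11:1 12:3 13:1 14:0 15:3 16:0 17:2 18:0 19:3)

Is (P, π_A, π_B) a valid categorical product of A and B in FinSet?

|A|·|B| = 5·4 = 20;  |P| = 20
Check the pairing map k ↦ (π_A(k), π_B(k)):
  0 : (2,3)
  1 : (2,2)
  2 : (4,0)
  3 : (3,1)
  4 : (0,1)
  5 : (4,3)
  6 : (2,1)
  7 : (4,2)
  8 : (3,2)
  9 : (1,0)
  10 : (1,2)
  11 : (4,1)
  12 : (0,3)
  13 : (1,1)
  14 : (2,0)
  15 : (3,3)
  16 : (0,0)
  17 : (0,2)
  18 : (3,0)
  19 : (1,3)
distinct pairs in image: 20 / 20 needed
  → bijection onto A×B; projections well-typed.

Answer: VALID PRODUCT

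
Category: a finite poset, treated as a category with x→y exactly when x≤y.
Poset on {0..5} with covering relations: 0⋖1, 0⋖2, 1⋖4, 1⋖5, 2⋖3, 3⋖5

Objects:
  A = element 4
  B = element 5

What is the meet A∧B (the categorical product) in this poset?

Common predecessors of 4,5: {0,1}
  0 ⊑ 1
  1 ⊑ 1
glb = 1

Answer: A∧B = 1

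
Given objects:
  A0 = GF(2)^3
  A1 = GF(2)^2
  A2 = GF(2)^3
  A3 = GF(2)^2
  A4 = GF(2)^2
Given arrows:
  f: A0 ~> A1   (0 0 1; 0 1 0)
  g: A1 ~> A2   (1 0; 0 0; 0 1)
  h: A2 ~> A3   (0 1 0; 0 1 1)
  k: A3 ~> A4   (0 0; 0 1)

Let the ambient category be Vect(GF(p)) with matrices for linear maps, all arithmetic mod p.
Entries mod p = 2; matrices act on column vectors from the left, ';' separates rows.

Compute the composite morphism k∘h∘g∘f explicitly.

  e0=[1,0,0] f~>[0,0] g~>[0,0,0] h~>[0,0] k~>[0,0]
  e1=[0,1,0] f~>[0,1] g~>[0,0,1] h~>[0,1] k~>[0,1]
  e2=[0,0,1] f~>[1,0] g~>[1,0,0] h~>[0,0] k~>[0,0]
result: (0 0 0; 0 1 0)

Answer: (0 0 0; 0 1 0)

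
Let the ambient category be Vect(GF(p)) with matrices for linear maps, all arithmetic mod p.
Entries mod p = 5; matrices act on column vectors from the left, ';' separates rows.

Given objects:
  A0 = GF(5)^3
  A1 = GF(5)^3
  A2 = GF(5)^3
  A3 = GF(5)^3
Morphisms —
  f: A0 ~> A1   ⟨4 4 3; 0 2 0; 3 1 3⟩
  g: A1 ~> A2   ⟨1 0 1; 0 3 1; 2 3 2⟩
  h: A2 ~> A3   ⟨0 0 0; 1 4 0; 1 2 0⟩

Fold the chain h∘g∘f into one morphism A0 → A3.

Answer: ⟨0 0 0; 4 3 3; 3 4 2⟩

Derivation:
  e0=[1,0,0] f~>[4,0,3] g~>[2,3,4] h~>[0,4,3]
  e1=[0,1,0] f~>[4,2,1] g~>[0,2,1] h~>[0,3,4]
  e2=[0,0,1] f~>[3,0,3] g~>[1,3,2] h~>[0,3,2]
result: ⟨0 0 0; 4 3 3; 3 4 2⟩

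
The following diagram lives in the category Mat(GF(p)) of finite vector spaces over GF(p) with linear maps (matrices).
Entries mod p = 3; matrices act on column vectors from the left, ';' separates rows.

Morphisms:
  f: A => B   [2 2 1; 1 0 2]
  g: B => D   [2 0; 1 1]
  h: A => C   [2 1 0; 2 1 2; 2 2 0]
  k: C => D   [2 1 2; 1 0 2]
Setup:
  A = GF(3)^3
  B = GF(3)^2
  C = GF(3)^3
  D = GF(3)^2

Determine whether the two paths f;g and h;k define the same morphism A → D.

Answer: COMMUTES

Work:
1) trace f;g:
  e0=(1,0,0) f=>(2,1) g=>(1,0)
  e1=(0,1,0) f=>(2,0) g=>(1,2)
  e2=(0,0,1) f=>(1,2) g=>(2,0)
  result₁ = [1 1 2; 0 2 0]
2) trace h;k:
  e0=(1,0,0) h=>(2,2,2) k=>(1,0)
  e1=(0,1,0) h=>(1,1,2) k=>(1,2)
  e2=(0,0,1) h=>(0,2,0) k=>(2,0)
  result₂ = [1 1 2; 0 2 0]
Equal? YES — commutes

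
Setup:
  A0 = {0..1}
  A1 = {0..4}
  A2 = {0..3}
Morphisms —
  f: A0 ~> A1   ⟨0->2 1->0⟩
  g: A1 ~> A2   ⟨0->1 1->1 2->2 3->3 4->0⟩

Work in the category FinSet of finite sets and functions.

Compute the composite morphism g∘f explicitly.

  0 f~>2 g~>2
  1 f~>0 g~>1
composite: ⟨0->2 1->1⟩

Answer: ⟨0->2 1->1⟩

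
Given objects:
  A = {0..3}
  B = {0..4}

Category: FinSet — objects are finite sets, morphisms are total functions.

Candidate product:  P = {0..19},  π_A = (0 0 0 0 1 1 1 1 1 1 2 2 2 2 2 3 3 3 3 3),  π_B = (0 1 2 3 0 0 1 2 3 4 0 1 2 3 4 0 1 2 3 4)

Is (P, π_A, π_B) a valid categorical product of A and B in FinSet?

|A|·|B| = 4·5 = 20;  |P| = 20
Check the pairing map k ↦ (π_A(k), π_B(k)):
  0 -> (0,0)
  1 -> (0,1)
  2 -> (0,2)
  3 -> (0,3)
  4 -> (1,0)
  5 -> (1,0)  ✗ repeats pair of k=4
  6 -> (1,1)
  7 -> (1,2)
  8 -> (1,3)
  9 -> (1,4)
  10 -> (2,0)
  11 -> (2,1)
  12 -> (2,2)
  13 -> (2,3)
  14 -> (2,4)
  15 -> (3,0)
  16 -> (3,1)
  17 -> (3,2)
  18 -> (3,3)
  19 -> (3,4)
distinct pairs in image: 19 / 20 needed
  → (1,0) hit at k=4 and k=5

Answer: NOT A VALID PRODUCT — duplicate pair at indices 5,4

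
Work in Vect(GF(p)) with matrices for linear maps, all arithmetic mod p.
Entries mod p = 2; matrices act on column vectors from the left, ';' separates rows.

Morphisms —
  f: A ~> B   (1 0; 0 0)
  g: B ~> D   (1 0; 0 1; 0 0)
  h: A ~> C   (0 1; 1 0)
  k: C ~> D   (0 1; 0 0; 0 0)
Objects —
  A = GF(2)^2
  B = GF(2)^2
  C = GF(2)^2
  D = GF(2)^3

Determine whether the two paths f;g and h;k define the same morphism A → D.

Answer: COMMUTES

Derivation:
Path 1 = f;g:
  e0=[1,0] f~>[1,0] g~>[1,0,0]
  e1=[0,1] f~>[0,0] g~>[0,0,0]
  result₁ = (1 0; 0 0; 0 0)
Path 2 = h;k:
  e0=[1,0] h~>[0,1] k~>[1,0,0]
  e1=[0,1] h~>[1,0] k~>[0,0,0]
  result₂ = (1 0; 0 0; 0 0)
Equal? YES — commutes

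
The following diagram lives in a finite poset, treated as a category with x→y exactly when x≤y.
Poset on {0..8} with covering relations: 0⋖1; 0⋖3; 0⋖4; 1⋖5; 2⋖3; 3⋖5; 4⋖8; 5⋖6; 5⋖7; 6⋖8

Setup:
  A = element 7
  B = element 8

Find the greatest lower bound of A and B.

Common predecessors of 7,8: {0,1,2,3,5}
  0 ≤ 5
  1 ≤ 5
  2 ≤ 5
  3 ≤ 5
  5 ≤ 5
glb = 5

Answer: A∧B = 5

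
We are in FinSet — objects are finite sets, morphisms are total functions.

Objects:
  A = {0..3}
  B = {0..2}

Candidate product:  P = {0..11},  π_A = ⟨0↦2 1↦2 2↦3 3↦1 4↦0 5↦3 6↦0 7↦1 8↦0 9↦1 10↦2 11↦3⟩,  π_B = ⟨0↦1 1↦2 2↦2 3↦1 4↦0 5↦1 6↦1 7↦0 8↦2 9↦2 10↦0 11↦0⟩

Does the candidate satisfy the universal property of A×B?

|A|·|B| = 4·3 = 12;  |P| = 12
Check the pairing map k ↦ (π_A(k), π_B(k)):
  0 ↦ (2,1)
  1 ↦ (2,2)
  2 ↦ (3,2)
  3 ↦ (1,1)
  4 ↦ (0,0)
  5 ↦ (3,1)
  6 ↦ (0,1)
  7 ↦ (1,0)
  8 ↦ (0,2)
  9 ↦ (1,2)
  10 ↦ (2,0)
  11 ↦ (3,0)
distinct pairs in image: 12 / 12 needed
  → bijection onto A×B; projections well-typed.

Answer: VALID PRODUCT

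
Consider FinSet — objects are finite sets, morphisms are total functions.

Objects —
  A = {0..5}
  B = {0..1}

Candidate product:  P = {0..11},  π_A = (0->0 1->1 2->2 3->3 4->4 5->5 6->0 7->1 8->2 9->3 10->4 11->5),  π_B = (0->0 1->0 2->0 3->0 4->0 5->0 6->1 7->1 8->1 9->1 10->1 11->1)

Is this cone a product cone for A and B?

|A|·|B| = 6·2 = 12;  |P| = 12
Check the pairing map k ↦ (π_A(k), π_B(k)):
  0 -> (0,0)
  1 -> (1,0)
  2 -> (2,0)
  3 -> (3,0)
  4 -> (4,0)
  5 -> (5,0)
  6 -> (0,1)
  7 -> (1,1)
  8 -> (2,1)
  9 -> (3,1)
  10 -> (4,1)
  11 -> (5,1)
distinct pairs in image: 12 / 12 needed
  → bijection onto A×B; projections well-typed.

Answer: VALID PRODUCT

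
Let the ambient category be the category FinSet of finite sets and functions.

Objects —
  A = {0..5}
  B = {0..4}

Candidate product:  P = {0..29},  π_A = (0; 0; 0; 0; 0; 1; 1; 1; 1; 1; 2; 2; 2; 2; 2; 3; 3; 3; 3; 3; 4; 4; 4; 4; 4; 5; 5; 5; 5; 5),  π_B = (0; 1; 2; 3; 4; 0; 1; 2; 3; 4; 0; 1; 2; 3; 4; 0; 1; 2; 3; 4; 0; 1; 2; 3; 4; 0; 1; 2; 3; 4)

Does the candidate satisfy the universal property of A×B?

|A|·|B| = 6·5 = 30;  |P| = 30
Check the pairing map k ↦ (π_A(k), π_B(k)):
  0 ↦ (0,0)
  1 ↦ (0,1)
  2 ↦ (0,2)
  3 ↦ (0,3)
  4 ↦ (0,4)
  5 ↦ (1,0)
  6 ↦ (1,1)
  7 ↦ (1,2)
  8 ↦ (1,3)
  9 ↦ (1,4)
  10 ↦ (2,0)
  11 ↦ (2,1)
  12 ↦ (2,2)
  13 ↦ (2,3)
  14 ↦ (2,4)
  15 ↦ (3,0)
  16 ↦ (3,1)
  17 ↦ (3,2)
  18 ↦ (3,3)
  19 ↦ (3,4)
  20 ↦ (4,0)
  21 ↦ (4,1)
  22 ↦ (4,2)
  23 ↦ (4,3)
  24 ↦ (4,4)
  25 ↦ (5,0)
  26 ↦ (5,1)
  27 ↦ (5,2)
  28 ↦ (5,3)
  29 ↦ (5,4)
distinct pairs in image: 30 / 30 needed
  → bijection onto A×B; projections well-typed.

Answer: VALID PRODUCT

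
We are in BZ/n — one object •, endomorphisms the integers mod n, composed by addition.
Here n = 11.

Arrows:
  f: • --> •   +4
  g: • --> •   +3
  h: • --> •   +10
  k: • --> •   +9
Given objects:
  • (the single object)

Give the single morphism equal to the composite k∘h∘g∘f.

Answer: +4

Trace:
  0 +4≡4 +3≡7 +10≡6 +9≡4  (mod 11)
result: +4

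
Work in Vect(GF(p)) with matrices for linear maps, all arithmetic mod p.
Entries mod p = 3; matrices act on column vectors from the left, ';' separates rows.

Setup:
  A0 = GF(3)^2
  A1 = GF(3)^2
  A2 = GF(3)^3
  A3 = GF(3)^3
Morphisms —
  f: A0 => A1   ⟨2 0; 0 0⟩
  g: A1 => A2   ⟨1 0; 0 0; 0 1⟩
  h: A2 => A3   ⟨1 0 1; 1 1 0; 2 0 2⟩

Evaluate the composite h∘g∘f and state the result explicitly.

Answer: ⟨2 0; 2 0; 1 0⟩

Work:
  e0=[1,0] f=>[2,0] g=>[2,0,0] h=>[2,2,1]
  e1=[0,1] f=>[0,0] g=>[0,0,0] h=>[0,0,0]
result: ⟨2 0; 2 0; 1 0⟩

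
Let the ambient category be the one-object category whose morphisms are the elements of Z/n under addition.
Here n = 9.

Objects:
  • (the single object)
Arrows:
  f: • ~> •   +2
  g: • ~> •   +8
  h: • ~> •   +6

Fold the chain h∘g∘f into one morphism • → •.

  0 +2≡2 +8≡1 +6≡7  (mod 9)
result: +7

Answer: +7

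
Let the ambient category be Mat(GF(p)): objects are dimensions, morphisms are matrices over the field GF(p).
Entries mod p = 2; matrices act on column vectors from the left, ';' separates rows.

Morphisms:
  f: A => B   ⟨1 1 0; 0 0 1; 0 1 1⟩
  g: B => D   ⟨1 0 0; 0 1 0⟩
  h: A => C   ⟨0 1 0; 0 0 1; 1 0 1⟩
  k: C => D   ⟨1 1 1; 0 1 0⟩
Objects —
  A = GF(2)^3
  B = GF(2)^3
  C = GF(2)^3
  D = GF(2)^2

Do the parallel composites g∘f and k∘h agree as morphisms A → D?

Path 1 = f;g:
  e0=(1,0,0) f=>(1,0,0) g=>(1,0)
  e1=(0,1,0) f=>(1,0,1) g=>(1,0)
  e2=(0,0,1) f=>(0,1,1) g=>(0,1)
  composite₁ = ⟨1 1 0; 0 0 1⟩
Path 2 = h;k:
  e0=(1,0,0) h=>(0,0,1) k=>(1,0)
  e1=(0,1,0) h=>(1,0,0) k=>(1,0)
  e2=(0,0,1) h=>(0,1,1) k=>(0,1)
  composite₂ = ⟨1 1 0; 0 0 1⟩
Equal? equal; square commutes

Answer: COMMUTES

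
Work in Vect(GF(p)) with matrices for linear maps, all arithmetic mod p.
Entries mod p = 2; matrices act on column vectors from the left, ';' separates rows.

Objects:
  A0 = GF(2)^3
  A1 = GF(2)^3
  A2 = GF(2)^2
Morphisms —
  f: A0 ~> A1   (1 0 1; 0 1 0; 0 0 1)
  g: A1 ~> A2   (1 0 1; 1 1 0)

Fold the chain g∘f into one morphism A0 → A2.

Answer: (1 0 0; 1 1 1)

Derivation:
  e0=[1,0,0] f~>[1,0,0] g~>[1,1]
  e1=[0,1,0] f~>[0,1,0] g~>[0,1]
  e2=[0,0,1] f~>[1,0,1] g~>[0,1]
result: (1 0 0; 1 1 1)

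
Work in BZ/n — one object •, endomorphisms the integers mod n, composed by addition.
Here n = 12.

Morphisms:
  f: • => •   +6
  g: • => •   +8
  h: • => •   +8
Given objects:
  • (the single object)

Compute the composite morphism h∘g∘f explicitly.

Answer: +10

Trace:
  0 +6≡6 +8≡2 +8≡10  (mod 12)
result: +10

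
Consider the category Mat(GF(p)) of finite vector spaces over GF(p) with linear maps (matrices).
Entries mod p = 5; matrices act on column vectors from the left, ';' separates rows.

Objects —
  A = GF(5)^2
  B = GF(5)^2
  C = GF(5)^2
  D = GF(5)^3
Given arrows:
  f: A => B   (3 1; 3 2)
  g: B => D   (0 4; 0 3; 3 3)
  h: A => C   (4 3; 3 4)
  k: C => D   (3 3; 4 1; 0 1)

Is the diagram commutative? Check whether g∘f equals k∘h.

Answer: DOES NOT COMMUTE

Work:
1) trace f;g:
  e0=(1,0) f=>(3,3) g=>(2,4,3)
  e1=(0,1) f=>(1,2) g=>(3,1,4)
  result₁ = (2 3; 4 1; 3 4)
2) trace h;k:
  e0=(1,0) h=>(4,3) k=>(1,4,3)
  e1=(0,1) h=>(3,4) k=>(1,1,4)
  result₂ = (1 1; 4 1; 3 4)
Equal? NO — does not commute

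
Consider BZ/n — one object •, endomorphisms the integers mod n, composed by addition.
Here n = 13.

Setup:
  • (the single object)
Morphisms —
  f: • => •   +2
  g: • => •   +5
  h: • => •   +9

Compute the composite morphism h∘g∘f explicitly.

  0 +2≡2 +5≡7 +9≡3  (mod 13)
⟦path⟧: +3

Answer: +3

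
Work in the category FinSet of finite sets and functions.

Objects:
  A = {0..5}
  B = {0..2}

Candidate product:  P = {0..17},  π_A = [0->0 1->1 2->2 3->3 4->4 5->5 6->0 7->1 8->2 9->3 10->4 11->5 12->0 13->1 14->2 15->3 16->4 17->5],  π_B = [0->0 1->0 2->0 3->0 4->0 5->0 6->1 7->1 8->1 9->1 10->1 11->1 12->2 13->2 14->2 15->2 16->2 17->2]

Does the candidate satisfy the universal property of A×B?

|A|·|B| = 6·3 = 18;  |P| = 18
Check the pairing map k ↦ (π_A(k), π_B(k)):
  0 -> (0,0)
  1 -> (1,0)
  2 -> (2,0)
  3 -> (3,0)
  4 -> (4,0)
  5 -> (5,0)
  6 -> (0,1)
  7 -> (1,1)
  8 -> (2,1)
  9 -> (3,1)
  10 -> (4,1)
  11 -> (5,1)
  12 -> (0,2)
  13 -> (1,2)
  14 -> (2,2)
  15 -> (3,2)
  16 -> (4,2)
  17 -> (5,2)
distinct pairs in image: 18 / 18 needed
  → bijection onto A×B; projections well-typed.

Answer: VALID PRODUCT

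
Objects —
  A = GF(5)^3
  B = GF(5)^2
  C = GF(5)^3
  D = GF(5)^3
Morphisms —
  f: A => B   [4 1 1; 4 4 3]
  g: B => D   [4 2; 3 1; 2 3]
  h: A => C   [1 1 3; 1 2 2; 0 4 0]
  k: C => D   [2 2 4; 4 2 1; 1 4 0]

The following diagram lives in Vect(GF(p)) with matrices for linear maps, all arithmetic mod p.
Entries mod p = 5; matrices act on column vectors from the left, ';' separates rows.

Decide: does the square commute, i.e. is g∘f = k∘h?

Answer: COMMUTES

Work:
1) trace f;g:
  e0=(1,0,0) f=>(4,4) g=>(4,1,0)
  e1=(0,1,0) f=>(1,4) g=>(2,2,4)
  e2=(0,0,1) f=>(1,3) g=>(0,1,1)
  ⟦path⟧₁ = [4 2 0; 1 2 1; 0 4 1]
2) trace h;k:
  e0=(1,0,0) h=>(1,1,0) k=>(4,1,0)
  e1=(0,1,0) h=>(1,2,4) k=>(2,2,4)
  e2=(0,0,1) h=>(3,2,0) k=>(0,1,1)
  ⟦path⟧₂ = [4 2 0; 1 2 1; 0 4 1]
Equal? same morphism ✓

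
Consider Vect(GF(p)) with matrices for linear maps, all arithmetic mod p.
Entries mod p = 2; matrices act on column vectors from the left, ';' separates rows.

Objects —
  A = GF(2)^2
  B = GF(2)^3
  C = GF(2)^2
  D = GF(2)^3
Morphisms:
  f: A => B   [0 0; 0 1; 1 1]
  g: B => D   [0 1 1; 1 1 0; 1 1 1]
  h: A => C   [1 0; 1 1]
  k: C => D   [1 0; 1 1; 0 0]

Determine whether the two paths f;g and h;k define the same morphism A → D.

Answer: DOES NOT COMMUTE

Trace:
1) trace f;g:
  e0=(1,0) f=>(0,0,1) g=>(1,0,1)
  e1=(0,1) f=>(0,1,1) g=>(0,1,0)
  result₁ = [1 0; 0 1; 1 0]
2) trace h;k:
  e0=(1,0) h=>(1,1) k=>(1,0,0)
  e1=(0,1) h=>(0,1) k=>(0,1,0)
  result₂ = [1 0; 0 1; 0 0]
Equal? NO — does not commute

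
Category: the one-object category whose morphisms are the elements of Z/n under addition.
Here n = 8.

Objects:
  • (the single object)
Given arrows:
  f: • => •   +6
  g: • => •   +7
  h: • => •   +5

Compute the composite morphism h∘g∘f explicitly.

  0 +6≡6 +7≡5 +5≡2  (mod 8)
result: +2

Answer: +2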